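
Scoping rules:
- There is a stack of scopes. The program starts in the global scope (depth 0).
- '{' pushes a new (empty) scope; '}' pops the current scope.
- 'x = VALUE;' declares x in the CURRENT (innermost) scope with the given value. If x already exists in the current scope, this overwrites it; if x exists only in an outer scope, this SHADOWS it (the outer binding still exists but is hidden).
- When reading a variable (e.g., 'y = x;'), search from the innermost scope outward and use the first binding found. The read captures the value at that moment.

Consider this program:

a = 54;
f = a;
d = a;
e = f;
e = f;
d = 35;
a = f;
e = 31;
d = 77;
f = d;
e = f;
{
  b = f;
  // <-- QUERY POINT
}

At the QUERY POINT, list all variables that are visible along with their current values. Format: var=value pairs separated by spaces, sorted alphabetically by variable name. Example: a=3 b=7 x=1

Step 1: declare a=54 at depth 0
Step 2: declare f=(read a)=54 at depth 0
Step 3: declare d=(read a)=54 at depth 0
Step 4: declare e=(read f)=54 at depth 0
Step 5: declare e=(read f)=54 at depth 0
Step 6: declare d=35 at depth 0
Step 7: declare a=(read f)=54 at depth 0
Step 8: declare e=31 at depth 0
Step 9: declare d=77 at depth 0
Step 10: declare f=(read d)=77 at depth 0
Step 11: declare e=(read f)=77 at depth 0
Step 12: enter scope (depth=1)
Step 13: declare b=(read f)=77 at depth 1
Visible at query point: a=54 b=77 d=77 e=77 f=77

Answer: a=54 b=77 d=77 e=77 f=77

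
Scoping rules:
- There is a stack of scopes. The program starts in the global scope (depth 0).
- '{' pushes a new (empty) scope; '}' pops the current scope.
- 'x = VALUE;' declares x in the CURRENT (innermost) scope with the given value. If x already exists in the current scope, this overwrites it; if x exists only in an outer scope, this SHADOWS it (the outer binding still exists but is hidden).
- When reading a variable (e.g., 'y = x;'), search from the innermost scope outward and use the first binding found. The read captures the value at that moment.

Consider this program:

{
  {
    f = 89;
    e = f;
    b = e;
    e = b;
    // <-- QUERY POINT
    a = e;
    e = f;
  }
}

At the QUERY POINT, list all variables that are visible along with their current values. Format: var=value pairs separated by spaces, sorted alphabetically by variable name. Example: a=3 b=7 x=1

Answer: b=89 e=89 f=89

Derivation:
Step 1: enter scope (depth=1)
Step 2: enter scope (depth=2)
Step 3: declare f=89 at depth 2
Step 4: declare e=(read f)=89 at depth 2
Step 5: declare b=(read e)=89 at depth 2
Step 6: declare e=(read b)=89 at depth 2
Visible at query point: b=89 e=89 f=89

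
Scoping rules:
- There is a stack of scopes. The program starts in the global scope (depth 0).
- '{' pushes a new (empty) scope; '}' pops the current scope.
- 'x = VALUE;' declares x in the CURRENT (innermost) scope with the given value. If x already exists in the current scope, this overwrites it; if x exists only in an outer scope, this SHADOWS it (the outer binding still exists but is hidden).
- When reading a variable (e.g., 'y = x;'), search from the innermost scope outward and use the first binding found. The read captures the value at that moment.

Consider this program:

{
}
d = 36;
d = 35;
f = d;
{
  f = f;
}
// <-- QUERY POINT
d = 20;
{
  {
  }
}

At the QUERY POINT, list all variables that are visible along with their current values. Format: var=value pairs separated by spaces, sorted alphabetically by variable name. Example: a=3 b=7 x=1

Step 1: enter scope (depth=1)
Step 2: exit scope (depth=0)
Step 3: declare d=36 at depth 0
Step 4: declare d=35 at depth 0
Step 5: declare f=(read d)=35 at depth 0
Step 6: enter scope (depth=1)
Step 7: declare f=(read f)=35 at depth 1
Step 8: exit scope (depth=0)
Visible at query point: d=35 f=35

Answer: d=35 f=35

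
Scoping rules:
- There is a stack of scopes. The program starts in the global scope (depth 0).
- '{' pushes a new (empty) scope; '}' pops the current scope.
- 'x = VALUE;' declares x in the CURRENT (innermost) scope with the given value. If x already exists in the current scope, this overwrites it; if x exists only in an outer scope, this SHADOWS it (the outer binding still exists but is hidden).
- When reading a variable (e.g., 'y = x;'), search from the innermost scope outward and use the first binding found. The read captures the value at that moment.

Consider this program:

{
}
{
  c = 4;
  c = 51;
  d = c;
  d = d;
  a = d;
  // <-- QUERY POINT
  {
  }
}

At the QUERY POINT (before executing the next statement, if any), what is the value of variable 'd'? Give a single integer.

Step 1: enter scope (depth=1)
Step 2: exit scope (depth=0)
Step 3: enter scope (depth=1)
Step 4: declare c=4 at depth 1
Step 5: declare c=51 at depth 1
Step 6: declare d=(read c)=51 at depth 1
Step 7: declare d=(read d)=51 at depth 1
Step 8: declare a=(read d)=51 at depth 1
Visible at query point: a=51 c=51 d=51

Answer: 51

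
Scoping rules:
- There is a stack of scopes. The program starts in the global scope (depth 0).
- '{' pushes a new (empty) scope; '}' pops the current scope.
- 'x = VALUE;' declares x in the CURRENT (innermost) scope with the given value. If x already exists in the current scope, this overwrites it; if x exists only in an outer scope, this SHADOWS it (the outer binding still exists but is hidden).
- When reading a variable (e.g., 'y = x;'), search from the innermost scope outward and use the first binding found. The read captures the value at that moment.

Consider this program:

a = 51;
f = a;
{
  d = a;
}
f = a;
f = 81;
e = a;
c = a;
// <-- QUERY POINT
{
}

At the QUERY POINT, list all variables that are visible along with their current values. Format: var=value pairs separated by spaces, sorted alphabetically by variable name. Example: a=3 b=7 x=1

Step 1: declare a=51 at depth 0
Step 2: declare f=(read a)=51 at depth 0
Step 3: enter scope (depth=1)
Step 4: declare d=(read a)=51 at depth 1
Step 5: exit scope (depth=0)
Step 6: declare f=(read a)=51 at depth 0
Step 7: declare f=81 at depth 0
Step 8: declare e=(read a)=51 at depth 0
Step 9: declare c=(read a)=51 at depth 0
Visible at query point: a=51 c=51 e=51 f=81

Answer: a=51 c=51 e=51 f=81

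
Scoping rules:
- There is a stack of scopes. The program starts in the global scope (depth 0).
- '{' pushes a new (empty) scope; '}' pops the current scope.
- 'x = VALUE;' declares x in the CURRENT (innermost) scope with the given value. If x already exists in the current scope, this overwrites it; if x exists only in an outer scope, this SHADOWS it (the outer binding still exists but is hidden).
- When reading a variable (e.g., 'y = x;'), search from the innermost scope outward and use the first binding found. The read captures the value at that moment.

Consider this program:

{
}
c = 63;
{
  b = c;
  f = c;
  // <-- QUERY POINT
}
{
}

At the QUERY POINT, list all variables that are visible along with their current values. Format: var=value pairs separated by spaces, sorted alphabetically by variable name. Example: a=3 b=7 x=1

Answer: b=63 c=63 f=63

Derivation:
Step 1: enter scope (depth=1)
Step 2: exit scope (depth=0)
Step 3: declare c=63 at depth 0
Step 4: enter scope (depth=1)
Step 5: declare b=(read c)=63 at depth 1
Step 6: declare f=(read c)=63 at depth 1
Visible at query point: b=63 c=63 f=63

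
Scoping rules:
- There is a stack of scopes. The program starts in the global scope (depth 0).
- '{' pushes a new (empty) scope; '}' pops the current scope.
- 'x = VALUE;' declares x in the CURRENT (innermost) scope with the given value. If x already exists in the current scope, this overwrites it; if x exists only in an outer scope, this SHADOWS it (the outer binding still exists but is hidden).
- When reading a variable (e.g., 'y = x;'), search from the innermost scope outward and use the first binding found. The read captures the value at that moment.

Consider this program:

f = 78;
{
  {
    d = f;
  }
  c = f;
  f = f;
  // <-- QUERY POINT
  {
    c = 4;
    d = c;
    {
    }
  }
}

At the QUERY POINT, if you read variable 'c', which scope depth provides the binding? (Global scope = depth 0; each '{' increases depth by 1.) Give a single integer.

Step 1: declare f=78 at depth 0
Step 2: enter scope (depth=1)
Step 3: enter scope (depth=2)
Step 4: declare d=(read f)=78 at depth 2
Step 5: exit scope (depth=1)
Step 6: declare c=(read f)=78 at depth 1
Step 7: declare f=(read f)=78 at depth 1
Visible at query point: c=78 f=78

Answer: 1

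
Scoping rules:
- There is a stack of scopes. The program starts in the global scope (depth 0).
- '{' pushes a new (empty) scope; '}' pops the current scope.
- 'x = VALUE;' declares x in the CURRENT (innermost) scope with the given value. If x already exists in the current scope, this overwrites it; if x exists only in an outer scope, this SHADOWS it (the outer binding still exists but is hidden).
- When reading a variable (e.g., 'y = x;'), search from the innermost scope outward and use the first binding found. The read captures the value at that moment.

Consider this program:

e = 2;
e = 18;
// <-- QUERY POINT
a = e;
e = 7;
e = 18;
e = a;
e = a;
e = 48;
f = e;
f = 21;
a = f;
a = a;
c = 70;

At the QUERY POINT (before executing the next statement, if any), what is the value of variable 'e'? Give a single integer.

Step 1: declare e=2 at depth 0
Step 2: declare e=18 at depth 0
Visible at query point: e=18

Answer: 18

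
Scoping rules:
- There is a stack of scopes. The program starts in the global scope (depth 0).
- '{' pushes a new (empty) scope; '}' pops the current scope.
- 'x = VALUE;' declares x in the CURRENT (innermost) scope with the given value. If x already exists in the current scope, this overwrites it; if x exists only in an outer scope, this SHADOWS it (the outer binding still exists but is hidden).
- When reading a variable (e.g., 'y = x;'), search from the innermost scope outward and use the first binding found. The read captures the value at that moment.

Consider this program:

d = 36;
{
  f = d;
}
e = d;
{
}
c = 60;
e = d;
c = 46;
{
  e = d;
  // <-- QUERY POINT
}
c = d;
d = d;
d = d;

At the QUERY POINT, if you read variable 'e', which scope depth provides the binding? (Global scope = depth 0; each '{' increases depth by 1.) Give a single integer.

Answer: 1

Derivation:
Step 1: declare d=36 at depth 0
Step 2: enter scope (depth=1)
Step 3: declare f=(read d)=36 at depth 1
Step 4: exit scope (depth=0)
Step 5: declare e=(read d)=36 at depth 0
Step 6: enter scope (depth=1)
Step 7: exit scope (depth=0)
Step 8: declare c=60 at depth 0
Step 9: declare e=(read d)=36 at depth 0
Step 10: declare c=46 at depth 0
Step 11: enter scope (depth=1)
Step 12: declare e=(read d)=36 at depth 1
Visible at query point: c=46 d=36 e=36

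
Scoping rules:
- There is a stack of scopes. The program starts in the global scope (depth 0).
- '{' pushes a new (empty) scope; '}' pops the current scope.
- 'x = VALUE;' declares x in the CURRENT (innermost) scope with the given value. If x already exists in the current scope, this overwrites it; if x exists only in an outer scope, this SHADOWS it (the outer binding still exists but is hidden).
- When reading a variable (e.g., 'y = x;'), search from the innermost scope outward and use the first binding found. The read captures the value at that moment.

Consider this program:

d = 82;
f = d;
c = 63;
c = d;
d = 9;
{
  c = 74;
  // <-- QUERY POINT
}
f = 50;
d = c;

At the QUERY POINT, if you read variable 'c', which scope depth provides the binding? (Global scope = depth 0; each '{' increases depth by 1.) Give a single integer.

Step 1: declare d=82 at depth 0
Step 2: declare f=(read d)=82 at depth 0
Step 3: declare c=63 at depth 0
Step 4: declare c=(read d)=82 at depth 0
Step 5: declare d=9 at depth 0
Step 6: enter scope (depth=1)
Step 7: declare c=74 at depth 1
Visible at query point: c=74 d=9 f=82

Answer: 1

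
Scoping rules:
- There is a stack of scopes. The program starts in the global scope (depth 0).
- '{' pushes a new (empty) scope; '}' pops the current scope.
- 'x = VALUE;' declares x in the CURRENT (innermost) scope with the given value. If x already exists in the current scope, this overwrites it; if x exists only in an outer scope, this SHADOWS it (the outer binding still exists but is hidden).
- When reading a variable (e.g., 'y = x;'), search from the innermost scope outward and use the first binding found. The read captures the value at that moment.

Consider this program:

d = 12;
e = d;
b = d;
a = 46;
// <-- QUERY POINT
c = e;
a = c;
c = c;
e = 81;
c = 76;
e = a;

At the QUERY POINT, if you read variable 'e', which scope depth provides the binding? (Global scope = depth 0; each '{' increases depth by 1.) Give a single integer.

Answer: 0

Derivation:
Step 1: declare d=12 at depth 0
Step 2: declare e=(read d)=12 at depth 0
Step 3: declare b=(read d)=12 at depth 0
Step 4: declare a=46 at depth 0
Visible at query point: a=46 b=12 d=12 e=12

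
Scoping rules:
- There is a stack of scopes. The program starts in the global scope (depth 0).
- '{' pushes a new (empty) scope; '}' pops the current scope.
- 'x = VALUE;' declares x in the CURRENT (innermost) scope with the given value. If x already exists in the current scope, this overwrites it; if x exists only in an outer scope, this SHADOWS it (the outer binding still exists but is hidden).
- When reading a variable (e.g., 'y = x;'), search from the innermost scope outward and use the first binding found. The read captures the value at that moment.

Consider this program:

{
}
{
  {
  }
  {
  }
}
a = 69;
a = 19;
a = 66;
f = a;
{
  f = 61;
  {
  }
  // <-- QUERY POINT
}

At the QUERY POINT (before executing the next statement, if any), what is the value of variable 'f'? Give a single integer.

Step 1: enter scope (depth=1)
Step 2: exit scope (depth=0)
Step 3: enter scope (depth=1)
Step 4: enter scope (depth=2)
Step 5: exit scope (depth=1)
Step 6: enter scope (depth=2)
Step 7: exit scope (depth=1)
Step 8: exit scope (depth=0)
Step 9: declare a=69 at depth 0
Step 10: declare a=19 at depth 0
Step 11: declare a=66 at depth 0
Step 12: declare f=(read a)=66 at depth 0
Step 13: enter scope (depth=1)
Step 14: declare f=61 at depth 1
Step 15: enter scope (depth=2)
Step 16: exit scope (depth=1)
Visible at query point: a=66 f=61

Answer: 61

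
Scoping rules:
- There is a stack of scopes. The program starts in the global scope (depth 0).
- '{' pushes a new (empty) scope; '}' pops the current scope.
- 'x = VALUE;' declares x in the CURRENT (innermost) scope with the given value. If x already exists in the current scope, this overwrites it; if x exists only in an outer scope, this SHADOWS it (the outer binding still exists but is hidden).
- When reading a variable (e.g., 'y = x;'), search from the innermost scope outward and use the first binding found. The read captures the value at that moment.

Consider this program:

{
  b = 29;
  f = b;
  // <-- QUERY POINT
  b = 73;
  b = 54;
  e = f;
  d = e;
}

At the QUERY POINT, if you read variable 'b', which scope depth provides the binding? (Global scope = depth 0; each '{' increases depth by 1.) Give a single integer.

Step 1: enter scope (depth=1)
Step 2: declare b=29 at depth 1
Step 3: declare f=(read b)=29 at depth 1
Visible at query point: b=29 f=29

Answer: 1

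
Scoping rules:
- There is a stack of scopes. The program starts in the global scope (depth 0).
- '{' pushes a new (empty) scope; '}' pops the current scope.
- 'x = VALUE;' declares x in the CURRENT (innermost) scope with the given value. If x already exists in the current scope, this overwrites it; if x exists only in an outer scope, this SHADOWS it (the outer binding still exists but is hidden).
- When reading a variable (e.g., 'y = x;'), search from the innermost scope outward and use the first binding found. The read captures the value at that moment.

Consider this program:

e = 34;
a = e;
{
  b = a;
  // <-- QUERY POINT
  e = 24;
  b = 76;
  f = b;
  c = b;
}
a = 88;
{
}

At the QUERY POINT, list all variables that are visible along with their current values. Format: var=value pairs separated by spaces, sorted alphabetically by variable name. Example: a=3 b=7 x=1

Answer: a=34 b=34 e=34

Derivation:
Step 1: declare e=34 at depth 0
Step 2: declare a=(read e)=34 at depth 0
Step 3: enter scope (depth=1)
Step 4: declare b=(read a)=34 at depth 1
Visible at query point: a=34 b=34 e=34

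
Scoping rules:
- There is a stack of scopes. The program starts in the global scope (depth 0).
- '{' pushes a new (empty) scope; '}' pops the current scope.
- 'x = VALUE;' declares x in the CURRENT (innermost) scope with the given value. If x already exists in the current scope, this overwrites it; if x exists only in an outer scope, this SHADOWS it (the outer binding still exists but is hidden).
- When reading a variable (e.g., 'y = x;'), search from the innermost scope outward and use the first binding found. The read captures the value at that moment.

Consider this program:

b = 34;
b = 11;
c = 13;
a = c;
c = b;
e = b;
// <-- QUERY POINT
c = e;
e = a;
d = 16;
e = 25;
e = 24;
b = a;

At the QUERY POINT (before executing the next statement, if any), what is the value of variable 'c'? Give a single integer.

Answer: 11

Derivation:
Step 1: declare b=34 at depth 0
Step 2: declare b=11 at depth 0
Step 3: declare c=13 at depth 0
Step 4: declare a=(read c)=13 at depth 0
Step 5: declare c=(read b)=11 at depth 0
Step 6: declare e=(read b)=11 at depth 0
Visible at query point: a=13 b=11 c=11 e=11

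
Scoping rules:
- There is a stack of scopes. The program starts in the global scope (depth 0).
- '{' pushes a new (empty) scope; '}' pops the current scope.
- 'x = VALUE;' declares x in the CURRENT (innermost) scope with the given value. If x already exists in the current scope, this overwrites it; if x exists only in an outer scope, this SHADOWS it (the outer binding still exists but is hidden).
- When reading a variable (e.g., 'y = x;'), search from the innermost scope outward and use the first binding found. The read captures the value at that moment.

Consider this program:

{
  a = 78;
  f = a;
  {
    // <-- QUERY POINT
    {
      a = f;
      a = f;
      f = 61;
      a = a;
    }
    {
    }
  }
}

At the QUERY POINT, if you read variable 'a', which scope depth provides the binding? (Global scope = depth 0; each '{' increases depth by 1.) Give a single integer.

Step 1: enter scope (depth=1)
Step 2: declare a=78 at depth 1
Step 3: declare f=(read a)=78 at depth 1
Step 4: enter scope (depth=2)
Visible at query point: a=78 f=78

Answer: 1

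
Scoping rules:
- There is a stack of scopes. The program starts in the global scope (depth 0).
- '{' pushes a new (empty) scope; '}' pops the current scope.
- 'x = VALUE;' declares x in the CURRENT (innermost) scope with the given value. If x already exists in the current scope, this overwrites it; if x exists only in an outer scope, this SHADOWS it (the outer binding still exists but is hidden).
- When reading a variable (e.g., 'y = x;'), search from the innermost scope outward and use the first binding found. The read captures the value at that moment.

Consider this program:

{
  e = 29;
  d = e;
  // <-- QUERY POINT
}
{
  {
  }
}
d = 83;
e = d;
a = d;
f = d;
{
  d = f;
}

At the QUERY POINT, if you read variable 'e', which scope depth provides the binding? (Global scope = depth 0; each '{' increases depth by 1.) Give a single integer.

Step 1: enter scope (depth=1)
Step 2: declare e=29 at depth 1
Step 3: declare d=(read e)=29 at depth 1
Visible at query point: d=29 e=29

Answer: 1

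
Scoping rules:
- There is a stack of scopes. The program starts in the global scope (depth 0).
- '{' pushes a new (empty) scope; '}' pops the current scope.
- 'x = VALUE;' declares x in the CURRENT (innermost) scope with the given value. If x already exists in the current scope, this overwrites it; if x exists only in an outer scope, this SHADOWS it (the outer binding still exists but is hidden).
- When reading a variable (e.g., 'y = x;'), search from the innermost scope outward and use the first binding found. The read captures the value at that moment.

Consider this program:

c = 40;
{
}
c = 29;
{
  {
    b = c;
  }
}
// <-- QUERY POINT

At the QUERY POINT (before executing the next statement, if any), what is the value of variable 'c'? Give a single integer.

Answer: 29

Derivation:
Step 1: declare c=40 at depth 0
Step 2: enter scope (depth=1)
Step 3: exit scope (depth=0)
Step 4: declare c=29 at depth 0
Step 5: enter scope (depth=1)
Step 6: enter scope (depth=2)
Step 7: declare b=(read c)=29 at depth 2
Step 8: exit scope (depth=1)
Step 9: exit scope (depth=0)
Visible at query point: c=29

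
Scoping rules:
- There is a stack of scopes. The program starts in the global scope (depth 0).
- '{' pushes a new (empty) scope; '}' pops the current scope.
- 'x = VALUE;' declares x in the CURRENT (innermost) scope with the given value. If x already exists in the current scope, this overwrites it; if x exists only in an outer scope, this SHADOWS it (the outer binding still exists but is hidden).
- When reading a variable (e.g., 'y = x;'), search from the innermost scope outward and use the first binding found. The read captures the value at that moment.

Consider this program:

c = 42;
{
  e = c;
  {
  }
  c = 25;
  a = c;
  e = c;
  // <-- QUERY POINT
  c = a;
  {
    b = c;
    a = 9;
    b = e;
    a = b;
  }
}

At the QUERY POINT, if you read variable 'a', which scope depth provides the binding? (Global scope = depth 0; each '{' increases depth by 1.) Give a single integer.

Step 1: declare c=42 at depth 0
Step 2: enter scope (depth=1)
Step 3: declare e=(read c)=42 at depth 1
Step 4: enter scope (depth=2)
Step 5: exit scope (depth=1)
Step 6: declare c=25 at depth 1
Step 7: declare a=(read c)=25 at depth 1
Step 8: declare e=(read c)=25 at depth 1
Visible at query point: a=25 c=25 e=25

Answer: 1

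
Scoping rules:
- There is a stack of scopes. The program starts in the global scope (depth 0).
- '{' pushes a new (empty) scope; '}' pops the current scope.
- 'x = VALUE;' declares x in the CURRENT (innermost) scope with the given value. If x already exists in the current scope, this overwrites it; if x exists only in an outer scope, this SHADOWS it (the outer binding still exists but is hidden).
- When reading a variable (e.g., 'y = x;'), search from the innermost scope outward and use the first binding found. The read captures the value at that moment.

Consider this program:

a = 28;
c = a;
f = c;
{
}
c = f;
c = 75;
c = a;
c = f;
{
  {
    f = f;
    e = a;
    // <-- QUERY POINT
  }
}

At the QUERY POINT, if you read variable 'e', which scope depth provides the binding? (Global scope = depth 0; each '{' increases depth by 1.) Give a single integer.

Step 1: declare a=28 at depth 0
Step 2: declare c=(read a)=28 at depth 0
Step 3: declare f=(read c)=28 at depth 0
Step 4: enter scope (depth=1)
Step 5: exit scope (depth=0)
Step 6: declare c=(read f)=28 at depth 0
Step 7: declare c=75 at depth 0
Step 8: declare c=(read a)=28 at depth 0
Step 9: declare c=(read f)=28 at depth 0
Step 10: enter scope (depth=1)
Step 11: enter scope (depth=2)
Step 12: declare f=(read f)=28 at depth 2
Step 13: declare e=(read a)=28 at depth 2
Visible at query point: a=28 c=28 e=28 f=28

Answer: 2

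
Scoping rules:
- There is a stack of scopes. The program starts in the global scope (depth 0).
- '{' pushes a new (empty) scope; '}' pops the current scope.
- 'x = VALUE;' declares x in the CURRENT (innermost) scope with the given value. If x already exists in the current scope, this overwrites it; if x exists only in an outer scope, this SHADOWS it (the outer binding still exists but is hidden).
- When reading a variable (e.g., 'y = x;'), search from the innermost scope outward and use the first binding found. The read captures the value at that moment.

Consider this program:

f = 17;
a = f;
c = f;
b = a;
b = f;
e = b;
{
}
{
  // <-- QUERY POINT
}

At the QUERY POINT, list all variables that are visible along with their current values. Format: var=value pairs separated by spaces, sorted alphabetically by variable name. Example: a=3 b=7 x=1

Step 1: declare f=17 at depth 0
Step 2: declare a=(read f)=17 at depth 0
Step 3: declare c=(read f)=17 at depth 0
Step 4: declare b=(read a)=17 at depth 0
Step 5: declare b=(read f)=17 at depth 0
Step 6: declare e=(read b)=17 at depth 0
Step 7: enter scope (depth=1)
Step 8: exit scope (depth=0)
Step 9: enter scope (depth=1)
Visible at query point: a=17 b=17 c=17 e=17 f=17

Answer: a=17 b=17 c=17 e=17 f=17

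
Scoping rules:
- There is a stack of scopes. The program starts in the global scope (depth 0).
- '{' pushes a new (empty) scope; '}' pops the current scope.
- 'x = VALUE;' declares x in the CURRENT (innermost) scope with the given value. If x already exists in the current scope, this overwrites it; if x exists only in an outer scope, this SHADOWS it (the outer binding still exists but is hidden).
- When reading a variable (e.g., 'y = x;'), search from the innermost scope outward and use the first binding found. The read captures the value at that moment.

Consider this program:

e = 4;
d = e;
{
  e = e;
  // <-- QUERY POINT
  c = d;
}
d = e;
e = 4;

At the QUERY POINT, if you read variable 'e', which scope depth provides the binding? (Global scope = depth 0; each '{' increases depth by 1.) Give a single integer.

Answer: 1

Derivation:
Step 1: declare e=4 at depth 0
Step 2: declare d=(read e)=4 at depth 0
Step 3: enter scope (depth=1)
Step 4: declare e=(read e)=4 at depth 1
Visible at query point: d=4 e=4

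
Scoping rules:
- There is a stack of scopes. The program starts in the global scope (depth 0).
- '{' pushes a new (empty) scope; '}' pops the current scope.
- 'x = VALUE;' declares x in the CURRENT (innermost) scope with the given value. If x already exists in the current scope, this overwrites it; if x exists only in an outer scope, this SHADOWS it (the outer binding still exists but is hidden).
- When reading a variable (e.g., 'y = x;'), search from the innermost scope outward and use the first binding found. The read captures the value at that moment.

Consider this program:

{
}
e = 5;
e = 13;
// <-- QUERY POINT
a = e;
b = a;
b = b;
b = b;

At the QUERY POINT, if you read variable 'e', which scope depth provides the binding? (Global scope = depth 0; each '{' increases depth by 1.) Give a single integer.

Answer: 0

Derivation:
Step 1: enter scope (depth=1)
Step 2: exit scope (depth=0)
Step 3: declare e=5 at depth 0
Step 4: declare e=13 at depth 0
Visible at query point: e=13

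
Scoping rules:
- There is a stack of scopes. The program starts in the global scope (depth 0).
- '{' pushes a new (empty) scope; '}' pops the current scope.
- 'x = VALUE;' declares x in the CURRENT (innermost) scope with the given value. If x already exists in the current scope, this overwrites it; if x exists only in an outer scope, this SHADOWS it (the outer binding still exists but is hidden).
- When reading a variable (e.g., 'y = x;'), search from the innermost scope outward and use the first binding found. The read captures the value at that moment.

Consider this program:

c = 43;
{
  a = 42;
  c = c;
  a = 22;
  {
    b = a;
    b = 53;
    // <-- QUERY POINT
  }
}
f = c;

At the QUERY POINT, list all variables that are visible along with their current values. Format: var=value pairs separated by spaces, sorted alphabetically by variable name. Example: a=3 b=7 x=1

Answer: a=22 b=53 c=43

Derivation:
Step 1: declare c=43 at depth 0
Step 2: enter scope (depth=1)
Step 3: declare a=42 at depth 1
Step 4: declare c=(read c)=43 at depth 1
Step 5: declare a=22 at depth 1
Step 6: enter scope (depth=2)
Step 7: declare b=(read a)=22 at depth 2
Step 8: declare b=53 at depth 2
Visible at query point: a=22 b=53 c=43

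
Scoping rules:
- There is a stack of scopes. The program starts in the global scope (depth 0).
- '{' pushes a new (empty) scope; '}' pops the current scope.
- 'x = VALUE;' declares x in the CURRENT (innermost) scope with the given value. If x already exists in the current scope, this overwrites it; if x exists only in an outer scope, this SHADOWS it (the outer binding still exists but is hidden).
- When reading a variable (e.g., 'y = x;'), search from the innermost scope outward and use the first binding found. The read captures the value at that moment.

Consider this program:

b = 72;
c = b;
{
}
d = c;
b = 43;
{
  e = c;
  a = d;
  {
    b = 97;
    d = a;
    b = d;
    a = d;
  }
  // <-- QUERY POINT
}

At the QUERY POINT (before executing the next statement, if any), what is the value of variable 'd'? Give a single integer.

Step 1: declare b=72 at depth 0
Step 2: declare c=(read b)=72 at depth 0
Step 3: enter scope (depth=1)
Step 4: exit scope (depth=0)
Step 5: declare d=(read c)=72 at depth 0
Step 6: declare b=43 at depth 0
Step 7: enter scope (depth=1)
Step 8: declare e=(read c)=72 at depth 1
Step 9: declare a=(read d)=72 at depth 1
Step 10: enter scope (depth=2)
Step 11: declare b=97 at depth 2
Step 12: declare d=(read a)=72 at depth 2
Step 13: declare b=(read d)=72 at depth 2
Step 14: declare a=(read d)=72 at depth 2
Step 15: exit scope (depth=1)
Visible at query point: a=72 b=43 c=72 d=72 e=72

Answer: 72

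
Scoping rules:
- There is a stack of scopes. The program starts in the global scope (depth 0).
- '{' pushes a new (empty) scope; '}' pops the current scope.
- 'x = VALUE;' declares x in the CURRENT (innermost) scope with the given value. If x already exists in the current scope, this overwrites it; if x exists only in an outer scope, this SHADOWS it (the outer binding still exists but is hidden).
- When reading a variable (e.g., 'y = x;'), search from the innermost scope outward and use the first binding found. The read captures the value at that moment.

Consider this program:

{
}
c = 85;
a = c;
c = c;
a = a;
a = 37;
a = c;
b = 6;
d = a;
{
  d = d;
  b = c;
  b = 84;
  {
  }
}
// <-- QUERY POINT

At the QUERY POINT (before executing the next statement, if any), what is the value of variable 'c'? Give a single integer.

Answer: 85

Derivation:
Step 1: enter scope (depth=1)
Step 2: exit scope (depth=0)
Step 3: declare c=85 at depth 0
Step 4: declare a=(read c)=85 at depth 0
Step 5: declare c=(read c)=85 at depth 0
Step 6: declare a=(read a)=85 at depth 0
Step 7: declare a=37 at depth 0
Step 8: declare a=(read c)=85 at depth 0
Step 9: declare b=6 at depth 0
Step 10: declare d=(read a)=85 at depth 0
Step 11: enter scope (depth=1)
Step 12: declare d=(read d)=85 at depth 1
Step 13: declare b=(read c)=85 at depth 1
Step 14: declare b=84 at depth 1
Step 15: enter scope (depth=2)
Step 16: exit scope (depth=1)
Step 17: exit scope (depth=0)
Visible at query point: a=85 b=6 c=85 d=85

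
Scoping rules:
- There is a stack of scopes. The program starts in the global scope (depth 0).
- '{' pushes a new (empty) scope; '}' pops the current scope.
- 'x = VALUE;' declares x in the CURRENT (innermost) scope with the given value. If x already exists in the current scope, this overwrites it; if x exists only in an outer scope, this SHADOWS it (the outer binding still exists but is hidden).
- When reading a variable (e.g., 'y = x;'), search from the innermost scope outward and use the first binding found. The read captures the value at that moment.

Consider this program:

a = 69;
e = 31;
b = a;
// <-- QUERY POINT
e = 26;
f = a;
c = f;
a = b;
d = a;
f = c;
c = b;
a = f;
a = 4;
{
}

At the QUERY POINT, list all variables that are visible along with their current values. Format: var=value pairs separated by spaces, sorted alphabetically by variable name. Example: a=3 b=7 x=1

Answer: a=69 b=69 e=31

Derivation:
Step 1: declare a=69 at depth 0
Step 2: declare e=31 at depth 0
Step 3: declare b=(read a)=69 at depth 0
Visible at query point: a=69 b=69 e=31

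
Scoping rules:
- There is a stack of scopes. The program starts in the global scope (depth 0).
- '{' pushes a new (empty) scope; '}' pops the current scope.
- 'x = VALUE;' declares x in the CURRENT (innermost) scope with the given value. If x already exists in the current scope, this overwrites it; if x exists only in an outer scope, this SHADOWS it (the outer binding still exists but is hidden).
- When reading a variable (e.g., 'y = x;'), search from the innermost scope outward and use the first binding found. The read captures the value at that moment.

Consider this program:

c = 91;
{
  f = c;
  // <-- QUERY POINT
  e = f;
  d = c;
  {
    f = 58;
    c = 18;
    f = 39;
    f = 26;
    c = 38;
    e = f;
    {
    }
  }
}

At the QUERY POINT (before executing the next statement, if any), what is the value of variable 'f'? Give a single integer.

Answer: 91

Derivation:
Step 1: declare c=91 at depth 0
Step 2: enter scope (depth=1)
Step 3: declare f=(read c)=91 at depth 1
Visible at query point: c=91 f=91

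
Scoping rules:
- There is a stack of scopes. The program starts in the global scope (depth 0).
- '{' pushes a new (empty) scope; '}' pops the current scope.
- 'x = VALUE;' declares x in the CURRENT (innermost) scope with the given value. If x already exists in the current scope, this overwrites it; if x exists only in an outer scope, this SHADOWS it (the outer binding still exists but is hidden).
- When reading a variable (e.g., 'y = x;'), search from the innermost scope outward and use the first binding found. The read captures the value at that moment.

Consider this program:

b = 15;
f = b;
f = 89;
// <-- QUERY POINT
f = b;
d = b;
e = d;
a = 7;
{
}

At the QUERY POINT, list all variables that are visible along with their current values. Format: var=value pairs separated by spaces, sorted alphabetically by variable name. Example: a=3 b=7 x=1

Answer: b=15 f=89

Derivation:
Step 1: declare b=15 at depth 0
Step 2: declare f=(read b)=15 at depth 0
Step 3: declare f=89 at depth 0
Visible at query point: b=15 f=89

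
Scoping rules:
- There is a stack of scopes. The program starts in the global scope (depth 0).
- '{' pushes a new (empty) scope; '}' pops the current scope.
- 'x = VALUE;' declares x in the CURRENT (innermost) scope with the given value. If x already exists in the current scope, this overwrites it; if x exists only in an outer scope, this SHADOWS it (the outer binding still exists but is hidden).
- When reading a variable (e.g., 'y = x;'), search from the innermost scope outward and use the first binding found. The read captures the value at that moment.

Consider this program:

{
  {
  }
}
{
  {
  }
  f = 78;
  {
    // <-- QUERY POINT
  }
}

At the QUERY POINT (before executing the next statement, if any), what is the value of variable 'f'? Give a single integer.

Answer: 78

Derivation:
Step 1: enter scope (depth=1)
Step 2: enter scope (depth=2)
Step 3: exit scope (depth=1)
Step 4: exit scope (depth=0)
Step 5: enter scope (depth=1)
Step 6: enter scope (depth=2)
Step 7: exit scope (depth=1)
Step 8: declare f=78 at depth 1
Step 9: enter scope (depth=2)
Visible at query point: f=78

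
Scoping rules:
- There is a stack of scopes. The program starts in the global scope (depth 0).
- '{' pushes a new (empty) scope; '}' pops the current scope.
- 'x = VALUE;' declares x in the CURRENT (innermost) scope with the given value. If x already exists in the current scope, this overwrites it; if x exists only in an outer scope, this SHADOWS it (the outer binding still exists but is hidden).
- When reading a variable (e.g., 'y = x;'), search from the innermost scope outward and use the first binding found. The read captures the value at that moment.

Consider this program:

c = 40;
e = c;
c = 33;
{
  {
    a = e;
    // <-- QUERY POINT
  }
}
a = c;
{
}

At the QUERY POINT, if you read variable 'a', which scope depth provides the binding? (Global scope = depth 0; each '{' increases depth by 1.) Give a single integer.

Answer: 2

Derivation:
Step 1: declare c=40 at depth 0
Step 2: declare e=(read c)=40 at depth 0
Step 3: declare c=33 at depth 0
Step 4: enter scope (depth=1)
Step 5: enter scope (depth=2)
Step 6: declare a=(read e)=40 at depth 2
Visible at query point: a=40 c=33 e=40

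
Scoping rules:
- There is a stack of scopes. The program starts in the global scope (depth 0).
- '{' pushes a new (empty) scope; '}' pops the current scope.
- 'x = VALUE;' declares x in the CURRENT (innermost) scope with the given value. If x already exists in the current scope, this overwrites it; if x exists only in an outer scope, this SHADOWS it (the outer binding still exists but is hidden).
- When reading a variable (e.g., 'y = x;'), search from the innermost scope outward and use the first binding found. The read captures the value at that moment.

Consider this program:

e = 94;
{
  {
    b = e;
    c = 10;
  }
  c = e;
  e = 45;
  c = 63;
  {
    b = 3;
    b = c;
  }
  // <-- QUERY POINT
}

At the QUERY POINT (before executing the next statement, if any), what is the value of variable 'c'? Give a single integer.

Answer: 63

Derivation:
Step 1: declare e=94 at depth 0
Step 2: enter scope (depth=1)
Step 3: enter scope (depth=2)
Step 4: declare b=(read e)=94 at depth 2
Step 5: declare c=10 at depth 2
Step 6: exit scope (depth=1)
Step 7: declare c=(read e)=94 at depth 1
Step 8: declare e=45 at depth 1
Step 9: declare c=63 at depth 1
Step 10: enter scope (depth=2)
Step 11: declare b=3 at depth 2
Step 12: declare b=(read c)=63 at depth 2
Step 13: exit scope (depth=1)
Visible at query point: c=63 e=45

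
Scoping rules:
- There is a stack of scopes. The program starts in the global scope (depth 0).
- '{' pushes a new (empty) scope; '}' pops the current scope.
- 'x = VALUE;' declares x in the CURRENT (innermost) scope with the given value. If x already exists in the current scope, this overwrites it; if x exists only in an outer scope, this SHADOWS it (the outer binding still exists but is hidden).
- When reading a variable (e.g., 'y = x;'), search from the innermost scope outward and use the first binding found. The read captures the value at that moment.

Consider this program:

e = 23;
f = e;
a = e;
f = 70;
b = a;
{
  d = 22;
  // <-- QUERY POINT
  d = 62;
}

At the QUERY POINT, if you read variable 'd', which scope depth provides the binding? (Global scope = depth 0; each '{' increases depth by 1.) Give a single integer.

Answer: 1

Derivation:
Step 1: declare e=23 at depth 0
Step 2: declare f=(read e)=23 at depth 0
Step 3: declare a=(read e)=23 at depth 0
Step 4: declare f=70 at depth 0
Step 5: declare b=(read a)=23 at depth 0
Step 6: enter scope (depth=1)
Step 7: declare d=22 at depth 1
Visible at query point: a=23 b=23 d=22 e=23 f=70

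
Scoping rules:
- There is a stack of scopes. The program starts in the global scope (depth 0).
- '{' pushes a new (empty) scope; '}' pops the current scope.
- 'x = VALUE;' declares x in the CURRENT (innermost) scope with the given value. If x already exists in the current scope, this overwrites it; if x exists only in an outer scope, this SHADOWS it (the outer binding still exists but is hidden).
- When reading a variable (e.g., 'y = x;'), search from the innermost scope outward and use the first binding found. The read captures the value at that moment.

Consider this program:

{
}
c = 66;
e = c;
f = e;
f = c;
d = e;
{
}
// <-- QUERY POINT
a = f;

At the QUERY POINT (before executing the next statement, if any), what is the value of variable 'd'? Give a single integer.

Answer: 66

Derivation:
Step 1: enter scope (depth=1)
Step 2: exit scope (depth=0)
Step 3: declare c=66 at depth 0
Step 4: declare e=(read c)=66 at depth 0
Step 5: declare f=(read e)=66 at depth 0
Step 6: declare f=(read c)=66 at depth 0
Step 7: declare d=(read e)=66 at depth 0
Step 8: enter scope (depth=1)
Step 9: exit scope (depth=0)
Visible at query point: c=66 d=66 e=66 f=66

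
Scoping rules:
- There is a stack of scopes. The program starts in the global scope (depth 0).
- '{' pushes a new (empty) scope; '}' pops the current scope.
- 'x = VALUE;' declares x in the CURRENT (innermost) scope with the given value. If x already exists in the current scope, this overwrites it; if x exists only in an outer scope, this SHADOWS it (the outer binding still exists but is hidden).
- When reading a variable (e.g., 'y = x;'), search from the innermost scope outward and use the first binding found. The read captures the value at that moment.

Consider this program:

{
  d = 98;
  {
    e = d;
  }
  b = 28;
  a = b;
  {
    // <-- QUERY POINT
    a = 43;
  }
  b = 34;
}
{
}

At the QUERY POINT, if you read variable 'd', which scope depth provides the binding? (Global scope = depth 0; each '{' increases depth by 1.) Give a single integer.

Answer: 1

Derivation:
Step 1: enter scope (depth=1)
Step 2: declare d=98 at depth 1
Step 3: enter scope (depth=2)
Step 4: declare e=(read d)=98 at depth 2
Step 5: exit scope (depth=1)
Step 6: declare b=28 at depth 1
Step 7: declare a=(read b)=28 at depth 1
Step 8: enter scope (depth=2)
Visible at query point: a=28 b=28 d=98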